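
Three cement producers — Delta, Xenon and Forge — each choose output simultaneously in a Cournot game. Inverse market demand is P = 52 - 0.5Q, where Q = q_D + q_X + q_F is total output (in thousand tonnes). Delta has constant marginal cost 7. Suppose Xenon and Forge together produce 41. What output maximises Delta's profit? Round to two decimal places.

With rivals' combined output fixed at 41, Delta's profit is π_D = (52 - (1/2)·41 - (1/2)q_D)q_D - (7q_D) = (63/2 - (1/2)q_D)q_D - (7q_D).
∂π_D/∂q_D = 49/2 - q_D = 0, so q_D = 49/2.

24.50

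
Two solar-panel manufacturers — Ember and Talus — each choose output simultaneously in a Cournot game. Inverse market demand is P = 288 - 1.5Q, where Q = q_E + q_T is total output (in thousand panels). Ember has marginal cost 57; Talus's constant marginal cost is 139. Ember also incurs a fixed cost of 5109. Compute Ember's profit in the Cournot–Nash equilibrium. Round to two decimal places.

2147.96

Ember's profit: π_E = (288 - 1.5Q)q_E - (57q_E). Setting ∂π_E/∂q_E = 0: 231 - 3q_E - (3/2)(q_T) = 0.
Talus's first-order condition: 149 - 3q_T - (3/2)(q_E) = 0.
So q_E = (231 - (3/2)q_T)/3 and q_T = (149 - (3/2)q_E)/3.
Substituting one into the other gives q_E = 626/9 and q_T = 134/9.
Price P = 288 - (3/2)·(760/9) = 484/3.
Ember's profit: (484/3 - 57)·(626/9) - 5109 = 2147.9630.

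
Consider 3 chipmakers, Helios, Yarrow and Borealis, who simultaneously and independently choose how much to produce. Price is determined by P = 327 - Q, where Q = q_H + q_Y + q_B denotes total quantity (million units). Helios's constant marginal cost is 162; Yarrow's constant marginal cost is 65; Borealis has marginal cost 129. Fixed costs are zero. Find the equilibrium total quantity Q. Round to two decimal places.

156.25

Helios's profit: π_H = (327 - Q)q_H - (162q_H). Setting ∂π_H/∂q_H = 0: 165 - 2q_H - (q_Y + q_B) = 0.
Yarrow's first-order condition: 262 - 2q_Y - (q_H + q_B) = 0.
Borealis's profit: π_B = (327 - Q)q_B - (129q_B). Setting ∂π_B/∂q_B = 0: 198 - 2q_B - (q_H + q_Y) = 0.
Summing all 3 equations gives 625 − 4Q = 0, hence Q = 625/4.
Back-substituting: q_H = (165 − 625/4) = 35/4, q_Y = (262 − 625/4) = 423/4, q_B = (198 − 625/4) = 167/4.
Total output Q = 35/4 + 423/4 + 167/4 = 625/4.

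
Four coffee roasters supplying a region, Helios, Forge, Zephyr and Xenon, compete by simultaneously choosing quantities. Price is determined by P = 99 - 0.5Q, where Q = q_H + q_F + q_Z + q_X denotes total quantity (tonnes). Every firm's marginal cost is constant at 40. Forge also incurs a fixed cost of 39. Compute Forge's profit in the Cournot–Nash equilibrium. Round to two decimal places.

Each firm earns π_i = (99 - 0.5Q)q_i - 40q_i.
First-order condition (treating rivals' output as given): 59 - q_i - (1/2)·Σ_{j≠i} q_j = 0.
By symmetry each firm produces the same amount; substituting Σ_{j≠i} q_j = 3q_i yields q_i = 59/(5/2) = 118/5.
Price P = 99 - (1/2)·(472/5) = 259/5.
Forge's profit: (259/5 - 40)·(118/5) - 39 = 239.4800.

239.48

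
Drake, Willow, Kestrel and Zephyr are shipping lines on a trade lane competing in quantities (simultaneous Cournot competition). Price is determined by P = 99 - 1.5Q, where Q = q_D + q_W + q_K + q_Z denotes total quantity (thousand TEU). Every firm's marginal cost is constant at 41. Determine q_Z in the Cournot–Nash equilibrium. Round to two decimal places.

7.73

Each firm earns π_i = (99 - 1.5Q)q_i - 41q_i.
Setting ∂π_i/∂q_i = 0 with rivals' quantities fixed: 58 - 3q_i - (3/2)·Σ_{j≠i} q_j = 0.
By symmetry each firm produces the same amount; substituting Σ_{j≠i} q_j = 3q_i yields q_i = 58/(15/2) = 116/15.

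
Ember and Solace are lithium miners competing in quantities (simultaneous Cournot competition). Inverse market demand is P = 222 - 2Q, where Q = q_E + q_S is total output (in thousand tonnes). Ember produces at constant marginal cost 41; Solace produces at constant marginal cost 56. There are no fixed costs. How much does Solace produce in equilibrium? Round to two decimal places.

25.17

Ember's profit: π_E = (222 - 2Q)q_E - (41q_E). Setting ∂π_E/∂q_E = 0: 181 - 4q_E - 2(q_S) = 0.
Solace's profit: π_S = (222 - 2Q)q_S - (56q_S). Setting ∂π_S/∂q_S = 0: 166 - 4q_S - 2(q_E) = 0.
Best responses: q_E = (181 - 2q_S)/4, q_S = (166 - 2q_E)/4.
Substituting one into the other gives q_E = 98/3 and q_S = 151/6.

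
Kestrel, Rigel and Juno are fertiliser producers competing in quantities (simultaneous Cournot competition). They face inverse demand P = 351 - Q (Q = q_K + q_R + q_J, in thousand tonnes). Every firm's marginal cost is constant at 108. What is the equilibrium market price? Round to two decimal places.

168.75

A representative firm's profit is π_i = q_i(351 - Q) - 108q_i.
Setting ∂π_i/∂q_i = 0 with rivals' quantities fixed: 243 - 2q_i - Σ_{j≠i} q_j = 0.
With identical firms every q_j equals q_i, so Σ_{j≠i} q_j = 2q_i and 243 = 4q_i, giving q_i = 243/4.
Total output Q = 729/4, so price P = 351 - 729/4 = 675/4.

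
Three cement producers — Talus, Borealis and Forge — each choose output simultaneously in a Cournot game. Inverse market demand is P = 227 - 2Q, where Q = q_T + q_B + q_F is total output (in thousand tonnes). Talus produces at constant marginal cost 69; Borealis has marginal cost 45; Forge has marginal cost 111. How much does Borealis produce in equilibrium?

Talus's profit: π_T = (227 - 2Q)q_T - (69q_T). Setting ∂π_T/∂q_T = 0: 158 - 4q_T - 2(q_B + q_F) = 0.
Borealis's profit: π_B = (227 - 2Q)q_B - (45q_B). Setting ∂π_B/∂q_B = 0: 182 - 4q_B - 2(q_T + q_F) = 0.
Forge's profit: π_F = (227 - 2Q)q_F - (111q_F). Setting ∂π_F/∂q_F = 0: 116 - 4q_F - 2(q_T + q_B) = 0.
Adding the 3 first-order conditions: 456 − 8Q = 0, so Q = 57.
Back-substituting: q_T = (158 − 114)/2 = 22, q_B = (182 − 114)/2 = 34, q_F = (116 − 114)/2 = 1.

34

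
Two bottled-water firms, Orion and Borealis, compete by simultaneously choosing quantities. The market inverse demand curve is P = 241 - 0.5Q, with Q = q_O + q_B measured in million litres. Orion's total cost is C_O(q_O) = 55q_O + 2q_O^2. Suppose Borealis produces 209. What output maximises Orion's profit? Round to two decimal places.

16.30

With the rival's output fixed at 209, Orion's profit is π_O = (241 - (1/2)·209 - (1/2)q_O)q_O - (55q_O + 2q_O²) = (273/2 - (1/2)q_O)q_O - (55q_O + 2q_O²).
∂π_O/∂q_O = 163/2 - 5q_O = 0, so q_O = 163/10.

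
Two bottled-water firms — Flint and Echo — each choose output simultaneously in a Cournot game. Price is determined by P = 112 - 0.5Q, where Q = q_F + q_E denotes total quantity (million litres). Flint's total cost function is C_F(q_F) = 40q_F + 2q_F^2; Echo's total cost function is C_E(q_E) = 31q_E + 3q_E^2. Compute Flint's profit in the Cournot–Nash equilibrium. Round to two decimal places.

Flint's profit: π_F = (112 - 0.5Q)q_F - (40q_F + 2q_F²). Setting ∂π_F/∂q_F = 0: 72 - 5q_F - (1/2)(q_E) = 0.
Echo's profit: π_E = (112 - 0.5Q)q_E - (31q_E + 3q_E²). Setting ∂π_E/∂q_E = 0: 81 - 7q_E - (1/2)(q_F) = 0.
So q_F = (72 - (1/2)q_E)/5 and q_E = (81 - (1/2)q_F)/7.
Solving the pair: q_F = 1854/139, q_E = 1476/139.
Price P = 112 - (1/2)·23.9568 = 100.0216.
Flint's profit: 100.0216·(1854/139) - 40·(1854/139) - 2(1854/139)² = 444.7642.

444.76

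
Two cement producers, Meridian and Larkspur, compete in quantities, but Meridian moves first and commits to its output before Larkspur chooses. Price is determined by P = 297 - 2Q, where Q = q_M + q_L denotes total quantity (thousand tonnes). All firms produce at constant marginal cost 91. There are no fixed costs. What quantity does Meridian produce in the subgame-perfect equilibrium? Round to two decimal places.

Solve by backward induction. Given q_M, the follower Larkspur maximises π_L = (297 - 2q_M - 2q_L)q_L - 91q_L.
Follower FOC: 206 - 2q_M - 4q_L = 0, so q_L(q_M) = (206 - 2q_M)/4.
Meridian substitutes q_L(q_M) into its own profit: π_M = q_M(297 - 2q_M - (206 - 2q_M)/2) - 91q_M = (194 - q_M)q_M - 91q_M.
Maximising: ∂π_M/∂q_M = 103 - 2q_M = 0, giving q_M = 103/2.
Then q_L = (206 - 2·(103/2))/4 = 103/4.

51.50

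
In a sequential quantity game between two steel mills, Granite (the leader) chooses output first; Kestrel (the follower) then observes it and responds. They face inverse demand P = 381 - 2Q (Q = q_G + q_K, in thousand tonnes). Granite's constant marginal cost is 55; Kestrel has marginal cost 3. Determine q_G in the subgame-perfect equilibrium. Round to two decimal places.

68.50

The follower Kestrel best-responds to any q_G: π_K = (381 - 2Q)q_K - 3q_K.
Follower FOC: 378 - 2q_G - 4q_K = 0, so q_K(q_G) = (378 - 2q_G)/4.
The leader anticipates this reaction. Substituting into P = 381 - 2Q gives P = 192 - q_G, so π_G = (192 - q_G)q_G - 55q_G.
Leader FOC: 137 - 2q_G = 0, so q_G = 137/2.
Then q_K = (378 - 2·(137/2))/4 = 241/4.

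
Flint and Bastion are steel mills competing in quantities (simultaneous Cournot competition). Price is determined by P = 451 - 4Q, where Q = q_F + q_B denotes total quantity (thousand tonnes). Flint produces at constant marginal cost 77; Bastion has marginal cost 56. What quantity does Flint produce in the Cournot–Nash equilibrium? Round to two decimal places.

Flint's profit: π_F = (451 - 4Q)q_F - (77q_F). Setting ∂π_F/∂q_F = 0: 374 - 8q_F - 4(q_B) = 0.
Bastion's first-order condition: 395 - 8q_B - 4(q_F) = 0.
So q_F = (374 - 4q_B)/8 and q_B = (395 - 4q_F)/8.
Solving the pair: q_F = 353/12, q_B = 104/3.

29.42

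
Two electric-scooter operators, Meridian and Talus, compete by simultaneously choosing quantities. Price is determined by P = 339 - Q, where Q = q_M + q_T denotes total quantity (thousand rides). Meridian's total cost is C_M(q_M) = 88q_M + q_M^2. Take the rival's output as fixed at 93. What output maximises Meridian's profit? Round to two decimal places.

With the rival's output fixed at 93, Meridian's profit is π_M = (339 - 93 - q_M)q_M - (88q_M + q_M²) = (246 - q_M)q_M - (88q_M + q_M²).
∂π_M/∂q_M = 158 - 4q_M = 0, so q_M = 79/2.

39.50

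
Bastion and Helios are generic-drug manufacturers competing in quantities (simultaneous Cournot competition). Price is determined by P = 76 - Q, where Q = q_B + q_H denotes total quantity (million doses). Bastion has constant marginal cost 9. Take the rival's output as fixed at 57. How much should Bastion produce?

With the rival's output fixed at 57, Bastion's profit is π_B = (76 - 57 - q_B)q_B - (9q_B) = (19 - q_B)q_B - (9q_B).
∂π_B/∂q_B = 10 - 2q_B = 0, so q_B = 5.

5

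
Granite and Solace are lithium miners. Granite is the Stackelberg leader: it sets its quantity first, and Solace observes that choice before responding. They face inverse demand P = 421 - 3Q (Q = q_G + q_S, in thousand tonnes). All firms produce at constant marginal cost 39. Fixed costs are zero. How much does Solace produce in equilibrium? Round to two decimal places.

Solve by backward induction. Given q_G, the follower Solace maximises π_S = (421 - 3q_G - 3q_S)q_S - 39q_S.
∂π_S/∂q_S = 382 - 3q_G - 6q_S = 0 gives the reaction function q_S = (382 - 3q_G)/6.
The leader anticipates this reaction. Substituting into P = 421 - 3Q gives P = 230 - (3/2)q_G, so π_G = (230 - (3/2)q_G)q_G - 39q_G.
The leader's first-order condition 191 - 3q_G = 0 yields q_G = 191/3.
Then q_S = (382 - 3·(191/3))/6 = 191/6.

31.83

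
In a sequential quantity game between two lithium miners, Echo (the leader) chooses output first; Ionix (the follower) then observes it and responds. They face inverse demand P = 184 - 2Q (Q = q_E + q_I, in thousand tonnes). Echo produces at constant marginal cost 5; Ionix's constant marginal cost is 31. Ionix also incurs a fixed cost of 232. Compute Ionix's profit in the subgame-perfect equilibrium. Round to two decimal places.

86.78

Solve by backward induction. Given q_E, the follower Ionix maximises π_I = (184 - 2q_E - 2q_I)q_I - 31q_I.
Setting the follower's marginal profit to zero, 153 - 2q_E - 4q_I = 0, i.e. q_I = (153 - 2q_E)/4.
The leader anticipates this reaction. Substituting into P = 184 - 2Q gives P = 215/2 - q_E, so π_E = (215/2 - q_E)q_E - 5q_E.
Leader FOC: 205/2 - 2q_E = 0, so q_E = 205/4.
Then q_I = (153 - 2·(205/4))/4 = 101/8.
Price P = 184 - 2·(511/8) = 225/4.
Ionix's profit: (225/4 - 31)·(101/8) - 232 = 86.7813.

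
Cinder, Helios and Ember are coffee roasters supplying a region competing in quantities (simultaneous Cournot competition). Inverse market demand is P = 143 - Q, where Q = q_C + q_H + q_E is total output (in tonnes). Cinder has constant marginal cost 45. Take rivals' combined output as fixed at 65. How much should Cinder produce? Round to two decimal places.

16.50

With rivals' combined output fixed at 65, Cinder's profit is π_C = (143 - 65 - q_C)q_C - (45q_C) = (78 - q_C)q_C - (45q_C).
∂π_C/∂q_C = 33 - 2q_C = 0, so q_C = 33/2.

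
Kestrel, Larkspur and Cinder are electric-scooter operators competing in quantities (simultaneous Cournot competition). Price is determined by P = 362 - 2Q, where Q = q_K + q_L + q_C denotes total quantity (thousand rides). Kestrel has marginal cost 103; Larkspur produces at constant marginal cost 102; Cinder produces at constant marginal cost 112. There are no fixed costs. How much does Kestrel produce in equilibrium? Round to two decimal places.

Kestrel's profit: π_K = (362 - 2Q)q_K - (103q_K). Setting ∂π_K/∂q_K = 0: 259 - 4q_K - 2(q_L + q_C) = 0.
Larkspur's profit: π_L = (362 - 2Q)q_L - (102q_L). Setting ∂π_L/∂q_L = 0: 260 - 4q_L - 2(q_K + q_C) = 0.
Cinder's profit: π_C = (362 - 2Q)q_C - (112q_C). Setting ∂π_C/∂q_C = 0: 250 - 4q_C - 2(q_K + q_L) = 0.
Summing all 3 equations gives 769 − 8Q = 0, hence Q = 769/8.
Back-substituting: q_K = (259 − 769/4)/2 = 267/8, q_L = (260 − 769/4)/2 = 271/8, q_C = (250 − 769/4)/2 = 231/8.

33.38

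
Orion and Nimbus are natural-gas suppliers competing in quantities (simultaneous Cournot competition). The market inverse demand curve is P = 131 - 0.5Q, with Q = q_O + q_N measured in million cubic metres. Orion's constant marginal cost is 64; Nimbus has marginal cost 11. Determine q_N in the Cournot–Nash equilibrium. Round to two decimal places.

115.33

Orion's profit: π_O = (131 - 0.5Q)q_O - (64q_O). Setting ∂π_O/∂q_O = 0: 67 - q_O - (1/2)(q_N) = 0.
Nimbus's profit: π_N = (131 - 0.5Q)q_N - (11q_N). Setting ∂π_N/∂q_N = 0: 120 - q_N - (1/2)(q_O) = 0.
Best responses: q_O = (67 - (1/2)q_N), q_N = (120 - (1/2)q_O).
Solving the pair: q_O = 28/3, q_N = 346/3.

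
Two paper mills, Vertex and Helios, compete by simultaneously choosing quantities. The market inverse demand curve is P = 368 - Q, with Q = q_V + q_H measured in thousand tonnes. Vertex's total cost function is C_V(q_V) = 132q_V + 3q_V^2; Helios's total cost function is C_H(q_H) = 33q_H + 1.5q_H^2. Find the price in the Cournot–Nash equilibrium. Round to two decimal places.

283.67

Vertex's profit: π_V = (368 - Q)q_V - (132q_V + 3q_V²). Setting ∂π_V/∂q_V = 0: 236 - 8q_V - (q_H) = 0.
Helios's first-order condition: 335 - 5q_H - (q_V) = 0.
So q_V = (236 - q_H)/8 and q_H = (335 - q_V)/5.
Solving the pair: q_V = 65/3, q_H = 188/3.
Total output Q = 253/3, so price P = 368 - 253/3 = 851/3.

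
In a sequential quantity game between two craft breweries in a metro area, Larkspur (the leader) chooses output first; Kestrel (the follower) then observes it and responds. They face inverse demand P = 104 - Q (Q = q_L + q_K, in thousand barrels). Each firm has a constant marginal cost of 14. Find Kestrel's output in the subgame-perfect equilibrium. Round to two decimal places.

22.50

Solve by backward induction. Given q_L, the follower Kestrel maximises π_K = (104 - q_L - q_K)q_K - 14q_K.
∂π_K/∂q_K = 90 - q_L - 2q_K = 0 gives the reaction function q_K = (90 - q_L)/2.
Larkspur substitutes q_K(q_L) into its own profit: π_L = q_L(104 - q_L - (90 - q_L)/2) - 14q_L = (59 - (1/2)q_L)q_L - 14q_L.
Leader FOC: 45 - q_L = 0, so q_L = 45.
Then q_K = (90 - 45)/2 = 45/2.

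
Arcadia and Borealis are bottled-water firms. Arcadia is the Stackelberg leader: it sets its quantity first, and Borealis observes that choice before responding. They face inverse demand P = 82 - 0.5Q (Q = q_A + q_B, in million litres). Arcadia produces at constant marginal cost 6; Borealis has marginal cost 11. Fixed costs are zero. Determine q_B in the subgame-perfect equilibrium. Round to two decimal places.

Solve by backward induction. Given q_A, the follower Borealis maximises π_B = (82 - (1/2)q_A - (1/2)q_B)q_B - 11q_B.
Setting the follower's marginal profit to zero, 71 - (1/2)q_A - q_B = 0, i.e. q_B = (71 - (1/2)q_A).
The leader anticipates this reaction. Substituting into P = 82 - 0.5Q gives P = 93/2 - (1/4)q_A, so π_A = (93/2 - (1/4)q_A)q_A - 6q_A.
The leader's first-order condition 81/2 - (1/2)q_A = 0 yields q_A = 81.
Then q_B = (71 - (1/2)·81) = 61/2.

30.50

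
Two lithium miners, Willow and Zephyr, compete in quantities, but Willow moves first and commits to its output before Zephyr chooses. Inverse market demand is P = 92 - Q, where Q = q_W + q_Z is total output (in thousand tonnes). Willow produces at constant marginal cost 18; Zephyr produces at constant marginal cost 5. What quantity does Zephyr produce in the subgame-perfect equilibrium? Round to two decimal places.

28.25

Solve by backward induction. Given q_W, the follower Zephyr maximises π_Z = (92 - q_W - q_Z)q_Z - 5q_Z.
∂π_Z/∂q_Z = 87 - q_W - 2q_Z = 0 gives the reaction function q_Z = (87 - q_W)/2.
Willow substitutes q_Z(q_W) into its own profit: π_W = q_W(92 - q_W - (87 - q_W)/2) - 18q_W = (97/2 - (1/2)q_W)q_W - 18q_W.
Leader FOC: 61/2 - q_W = 0, so q_W = 61/2.
Then q_Z = (87 - 61/2)/2 = 113/4.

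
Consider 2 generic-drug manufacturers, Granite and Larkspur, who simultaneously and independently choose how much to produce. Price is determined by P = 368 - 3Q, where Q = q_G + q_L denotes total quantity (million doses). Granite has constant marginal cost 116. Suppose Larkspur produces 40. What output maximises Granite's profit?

22

With the rival's output fixed at 40, Granite's profit is π_G = (368 - 3·40 - 3q_G)q_G - (116q_G) = (248 - 3q_G)q_G - (116q_G).
∂π_G/∂q_G = 132 - 6q_G = 0, so q_G = 22.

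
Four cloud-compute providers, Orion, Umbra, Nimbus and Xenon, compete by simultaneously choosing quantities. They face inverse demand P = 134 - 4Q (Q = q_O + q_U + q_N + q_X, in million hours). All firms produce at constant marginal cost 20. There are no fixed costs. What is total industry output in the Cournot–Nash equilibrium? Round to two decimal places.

Each firm earns π_i = (134 - 4Q)q_i - 20q_i.
Setting ∂π_i/∂q_i = 0 with rivals' quantities fixed: 114 - 8q_i - 4·Σ_{j≠i} q_j = 0.
With identical firms every q_j equals q_i, so Σ_{j≠i} q_j = 3q_i and 114 = 20q_i, giving q_i = 57/10.
Total output Q = 57/10 + 57/10 + 57/10 + 57/10 = 114/5.

22.80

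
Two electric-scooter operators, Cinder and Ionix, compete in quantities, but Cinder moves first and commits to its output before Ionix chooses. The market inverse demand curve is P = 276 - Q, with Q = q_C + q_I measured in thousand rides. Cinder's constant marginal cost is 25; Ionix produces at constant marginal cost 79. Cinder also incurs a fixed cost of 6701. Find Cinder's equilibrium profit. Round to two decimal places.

4927.13

Solve by backward induction. Given q_C, the follower Ionix maximises π_I = (276 - q_C - q_I)q_I - 79q_I.
∂π_I/∂q_I = 197 - q_C - 2q_I = 0 gives the reaction function q_I = (197 - q_C)/2.
Cinder substitutes q_I(q_C) into its own profit: π_C = q_C(276 - q_C - (197 - q_C)/2) - 25q_C = (355/2 - (1/2)q_C)q_C - 25q_C.
The leader's first-order condition 305/2 - q_C = 0 yields q_C = 305/2.
Then q_I = (197 - 305/2)/2 = 89/4.
Price P = 276 - 699/4 = 405/4.
Cinder's profit: (405/4 - 25)·(305/2) - 6701 = 4927.1250.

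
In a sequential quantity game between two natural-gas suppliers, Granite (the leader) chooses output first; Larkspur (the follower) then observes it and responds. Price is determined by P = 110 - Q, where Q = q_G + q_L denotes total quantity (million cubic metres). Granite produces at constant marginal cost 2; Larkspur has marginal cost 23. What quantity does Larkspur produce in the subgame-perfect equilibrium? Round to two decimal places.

The follower Larkspur best-responds to any q_G: π_L = (110 - Q)q_L - 23q_L.
∂π_L/∂q_L = 87 - q_G - 2q_L = 0 gives the reaction function q_L = (87 - q_G)/2.
Granite substitutes q_L(q_G) into its own profit: π_G = q_G(110 - q_G - (87 - q_G)/2) - 2q_G = (133/2 - (1/2)q_G)q_G - 2q_G.
Leader FOC: 129/2 - q_G = 0, so q_G = 129/2.
Then q_L = (87 - 129/2)/2 = 45/4.

11.25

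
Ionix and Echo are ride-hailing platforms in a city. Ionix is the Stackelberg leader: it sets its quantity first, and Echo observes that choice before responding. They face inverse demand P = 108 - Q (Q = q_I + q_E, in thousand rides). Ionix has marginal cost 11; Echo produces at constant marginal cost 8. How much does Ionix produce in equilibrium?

Solve by backward induction. Given q_I, the follower Echo maximises π_E = (108 - q_I - q_E)q_E - 8q_E.
Follower FOC: 100 - q_I - 2q_E = 0, so q_E(q_I) = (100 - q_I)/2.
Ionix substitutes q_E(q_I) into its own profit: π_I = q_I(108 - q_I - (100 - q_I)/2) - 11q_I = (58 - (1/2)q_I)q_I - 11q_I.
The leader's first-order condition 47 - q_I = 0 yields q_I = 47.
Then q_E = (100 - 47)/2 = 53/2.

47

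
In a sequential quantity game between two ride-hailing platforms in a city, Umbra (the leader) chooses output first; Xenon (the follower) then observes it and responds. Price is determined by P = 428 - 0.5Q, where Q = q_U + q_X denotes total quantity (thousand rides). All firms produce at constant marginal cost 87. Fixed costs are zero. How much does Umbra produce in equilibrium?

The follower Xenon best-responds to any q_U: π_X = (428 - 0.5Q)q_X - 87q_X.
Follower FOC: 341 - (1/2)q_U - q_X = 0, so q_X(q_U) = (341 - (1/2)q_U).
Umbra substitutes q_X(q_U) into its own profit: π_U = q_U(428 - (1/2)q_U - (341 - (1/2)q_U)/2) - 87q_U = (515/2 - (1/4)q_U)q_U - 87q_U.
Maximising: ∂π_U/∂q_U = 341/2 - (1/2)q_U = 0, giving q_U = 341.
Then q_X = (341 - (1/2)·341) = 341/2.

341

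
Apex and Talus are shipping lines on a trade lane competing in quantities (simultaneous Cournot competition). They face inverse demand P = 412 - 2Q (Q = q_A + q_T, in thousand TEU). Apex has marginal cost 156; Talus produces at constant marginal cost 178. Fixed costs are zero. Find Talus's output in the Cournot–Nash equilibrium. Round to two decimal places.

Apex's profit: π_A = (412 - 2Q)q_A - (156q_A). Setting ∂π_A/∂q_A = 0: 256 - 4q_A - 2(q_T) = 0.
Talus's profit: π_T = (412 - 2Q)q_T - (178q_T). Setting ∂π_T/∂q_T = 0: 234 - 4q_T - 2(q_A) = 0.
Best responses: q_A = (256 - 2q_T)/4, q_T = (234 - 2q_A)/4.
Substituting one into the other gives q_A = 139/3 and q_T = 106/3.

35.33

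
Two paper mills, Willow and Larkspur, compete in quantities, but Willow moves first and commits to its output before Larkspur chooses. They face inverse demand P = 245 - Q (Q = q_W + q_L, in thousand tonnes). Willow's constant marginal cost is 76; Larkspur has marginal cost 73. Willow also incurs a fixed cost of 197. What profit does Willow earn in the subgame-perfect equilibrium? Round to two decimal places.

3247.50

Solve by backward induction. Given q_W, the follower Larkspur maximises π_L = (245 - q_W - q_L)q_L - 73q_L.
∂π_L/∂q_L = 172 - q_W - 2q_L = 0 gives the reaction function q_L = (172 - q_W)/2.
The leader anticipates this reaction. Substituting into P = 245 - Q gives P = 159 - (1/2)q_W, so π_W = (159 - (1/2)q_W)q_W - 76q_W.
Maximising: ∂π_W/∂q_W = 83 - q_W = 0, giving q_W = 83.
Then q_L = (172 - 83)/2 = 89/2.
Price P = 245 - 255/2 = 235/2.
Willow's profit: (235/2 - 76)·83 - 197 = 3247.5000.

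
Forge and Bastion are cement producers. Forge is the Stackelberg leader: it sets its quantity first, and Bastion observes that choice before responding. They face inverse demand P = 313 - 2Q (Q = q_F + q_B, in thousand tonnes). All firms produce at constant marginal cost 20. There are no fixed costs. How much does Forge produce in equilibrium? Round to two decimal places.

The follower Bastion best-responds to any q_F: π_B = (313 - 2Q)q_B - 20q_B.
Follower FOC: 293 - 2q_F - 4q_B = 0, so q_B(q_F) = (293 - 2q_F)/4.
Forge substitutes q_B(q_F) into its own profit: π_F = q_F(313 - 2q_F - (293 - 2q_F)/2) - 20q_F = (333/2 - q_F)q_F - 20q_F.
The leader's first-order condition 293/2 - 2q_F = 0 yields q_F = 293/4.
Then q_B = (293 - 2·(293/4))/4 = 293/8.

73.25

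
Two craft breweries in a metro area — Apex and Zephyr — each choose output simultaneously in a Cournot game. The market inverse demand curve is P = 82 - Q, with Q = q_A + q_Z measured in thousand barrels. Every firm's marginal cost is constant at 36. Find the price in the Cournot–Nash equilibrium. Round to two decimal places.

Each firm earns π_i = (82 - Q)q_i - 36q_i.
First-order condition (treating rivals' output as given): 46 - 2q_i - q_j = 0.
By symmetry each firm produces the same amount; substituting q_j = q_i yields q_i = 46/3.
Total output Q = 92/3, so price P = 82 - 92/3 = 154/3.

51.33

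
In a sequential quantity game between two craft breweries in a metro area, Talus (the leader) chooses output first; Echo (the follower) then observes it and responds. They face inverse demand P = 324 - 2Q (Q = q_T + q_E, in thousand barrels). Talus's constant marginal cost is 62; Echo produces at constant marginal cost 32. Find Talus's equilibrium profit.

The follower Echo best-responds to any q_T: π_E = (324 - 2Q)q_E - 32q_E.
∂π_E/∂q_E = 292 - 2q_T - 4q_E = 0 gives the reaction function q_E = (292 - 2q_T)/4.
Talus substitutes q_E(q_T) into its own profit: π_T = q_T(324 - 2q_T - (292 - 2q_T)/2) - 62q_T = (178 - q_T)q_T - 62q_T.
Maximising: ∂π_T/∂q_T = 116 - 2q_T = 0, giving q_T = 58.
Then q_E = (292 - 2·58)/4 = 44.
Price P = 324 - 2·102 = 120.
Talus's profit: (120 - 62)·58 = 3364.

3364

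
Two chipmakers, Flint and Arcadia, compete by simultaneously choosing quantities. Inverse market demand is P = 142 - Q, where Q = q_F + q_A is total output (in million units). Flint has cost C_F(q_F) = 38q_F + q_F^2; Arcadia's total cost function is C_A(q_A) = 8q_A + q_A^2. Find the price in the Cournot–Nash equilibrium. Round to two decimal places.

Flint's profit: π_F = (142 - Q)q_F - (38q_F + q_F²). Setting ∂π_F/∂q_F = 0: 104 - 4q_F - (q_A) = 0.
Arcadia's profit: π_A = (142 - Q)q_A - (8q_A + q_A²). Setting ∂π_A/∂q_A = 0: 134 - 4q_A - (q_F) = 0.
Rearranging gives the reaction functions q_F = (104 - q_A)/4 and q_A = (134 - q_F)/4.
Solving the pair: q_F = 94/5, q_A = 144/5.
Total output Q = 238/5, so price P = 142 - 238/5 = 472/5.

94.40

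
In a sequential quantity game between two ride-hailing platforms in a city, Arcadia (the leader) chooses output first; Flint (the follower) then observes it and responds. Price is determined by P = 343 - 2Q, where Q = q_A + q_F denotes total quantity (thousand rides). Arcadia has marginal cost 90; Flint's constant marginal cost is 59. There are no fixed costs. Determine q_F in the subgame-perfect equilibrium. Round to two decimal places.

43.25

The follower Flint best-responds to any q_A: π_F = (343 - 2Q)q_F - 59q_F.
Setting the follower's marginal profit to zero, 284 - 2q_A - 4q_F = 0, i.e. q_F = (284 - 2q_A)/4.
The leader anticipates this reaction. Substituting into P = 343 - 2Q gives P = 201 - q_A, so π_A = (201 - q_A)q_A - 90q_A.
Maximising: ∂π_A/∂q_A = 111 - 2q_A = 0, giving q_A = 111/2.
Then q_F = (284 - 2·(111/2))/4 = 173/4.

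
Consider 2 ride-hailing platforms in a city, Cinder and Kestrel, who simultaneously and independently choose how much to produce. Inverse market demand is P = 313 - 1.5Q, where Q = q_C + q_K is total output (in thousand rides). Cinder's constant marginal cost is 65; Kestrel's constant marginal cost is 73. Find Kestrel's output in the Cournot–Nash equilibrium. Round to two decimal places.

51.56

Cinder's profit: π_C = (313 - 1.5Q)q_C - (65q_C). Setting ∂π_C/∂q_C = 0: 248 - 3q_C - (3/2)(q_K) = 0.
Kestrel's first-order condition: 240 - 3q_K - (3/2)(q_C) = 0.
Rearranging gives the reaction functions q_C = (248 - (3/2)q_K)/3 and q_K = (240 - (3/2)q_C)/3.
Substituting one into the other gives q_C = 512/9 and q_K = 464/9.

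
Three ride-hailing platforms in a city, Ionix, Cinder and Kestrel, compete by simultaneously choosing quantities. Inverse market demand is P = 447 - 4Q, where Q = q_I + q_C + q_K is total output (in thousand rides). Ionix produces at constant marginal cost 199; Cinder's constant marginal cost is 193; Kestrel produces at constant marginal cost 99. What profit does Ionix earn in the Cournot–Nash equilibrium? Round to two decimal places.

315.06

Ionix's profit: π_I = (447 - 4Q)q_I - (199q_I). Setting ∂π_I/∂q_I = 0: 248 - 8q_I - 4(q_C + q_K) = 0.
Cinder's profit: π_C = (447 - 4Q)q_C - (193q_C). Setting ∂π_C/∂q_C = 0: 254 - 8q_C - 4(q_I + q_K) = 0.
Kestrel's first-order condition: 348 - 8q_K - 4(q_I + q_C) = 0.
Adding the 3 first-order conditions: 850 − 16Q = 0, so Q = 425/8.
Back-substituting: q_I = (248 − 425/2)/4 = 71/8, q_C = (254 − 425/2)/4 = 83/8, q_K = (348 − 425/2)/4 = 271/8.
Price P = 447 - 4·(425/8) = 469/2.
Ionix's profit: (469/2 - 199)·(71/8) = 315.0625.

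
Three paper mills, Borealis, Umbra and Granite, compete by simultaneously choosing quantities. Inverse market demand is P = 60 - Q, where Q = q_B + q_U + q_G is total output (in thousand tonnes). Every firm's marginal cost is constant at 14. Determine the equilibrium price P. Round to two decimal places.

Each firm earns π_i = (60 - Q)q_i - 14q_i.
First-order condition (treating rivals' output as given): 46 - 2q_i - Σ_{j≠i} q_j = 0.
By symmetry each firm produces the same amount; substituting Σ_{j≠i} q_j = 2q_i yields q_i = 46/4 = 23/2.
Total output Q = 69/2, so price P = 60 - 69/2 = 51/2.

25.50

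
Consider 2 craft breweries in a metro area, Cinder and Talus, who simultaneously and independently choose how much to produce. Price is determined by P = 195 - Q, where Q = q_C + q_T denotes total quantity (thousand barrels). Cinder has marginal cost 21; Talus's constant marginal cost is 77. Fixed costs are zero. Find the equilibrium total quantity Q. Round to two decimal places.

97.33

Cinder's profit: π_C = (195 - Q)q_C - (21q_C). Setting ∂π_C/∂q_C = 0: 174 - 2q_C - (q_T) = 0.
Talus's first-order condition: 118 - 2q_T - (q_C) = 0.
Rearranging gives the reaction functions q_C = (174 - q_T)/2 and q_T = (118 - q_C)/2.
Solving the pair: q_C = 230/3, q_T = 62/3.
Total output Q = 230/3 + 62/3 = 292/3.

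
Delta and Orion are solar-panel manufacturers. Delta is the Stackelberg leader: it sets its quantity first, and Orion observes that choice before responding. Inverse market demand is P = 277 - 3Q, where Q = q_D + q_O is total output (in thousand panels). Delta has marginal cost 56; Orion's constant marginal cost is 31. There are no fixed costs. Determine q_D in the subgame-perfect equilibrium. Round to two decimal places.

The follower Orion best-responds to any q_D: π_O = (277 - 3Q)q_O - 31q_O.
Setting the follower's marginal profit to zero, 246 - 3q_D - 6q_O = 0, i.e. q_O = (246 - 3q_D)/6.
The leader anticipates this reaction. Substituting into P = 277 - 3Q gives P = 154 - (3/2)q_D, so π_D = (154 - (3/2)q_D)q_D - 56q_D.
Leader FOC: 98 - 3q_D = 0, so q_D = 98/3.
Then q_O = (246 - 3·(98/3))/6 = 74/3.

32.67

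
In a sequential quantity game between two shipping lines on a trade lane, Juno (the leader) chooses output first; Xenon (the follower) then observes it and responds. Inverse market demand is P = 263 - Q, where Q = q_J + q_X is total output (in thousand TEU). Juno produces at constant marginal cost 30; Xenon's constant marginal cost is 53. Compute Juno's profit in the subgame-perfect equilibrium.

The follower Xenon best-responds to any q_J: π_X = (263 - Q)q_X - 53q_X.
Setting the follower's marginal profit to zero, 210 - q_J - 2q_X = 0, i.e. q_X = (210 - q_J)/2.
The leader anticipates this reaction. Substituting into P = 263 - Q gives P = 158 - (1/2)q_J, so π_J = (158 - (1/2)q_J)q_J - 30q_J.
Leader FOC: 128 - q_J = 0, so q_J = 128.
Then q_X = (210 - 128)/2 = 41.
Price P = 263 - 169 = 94.
Juno's profit: (94 - 30)·128 = 8192.

8192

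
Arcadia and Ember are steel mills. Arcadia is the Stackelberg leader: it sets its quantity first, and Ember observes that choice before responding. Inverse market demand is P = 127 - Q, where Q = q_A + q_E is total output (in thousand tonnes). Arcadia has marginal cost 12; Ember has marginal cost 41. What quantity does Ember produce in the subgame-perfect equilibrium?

7

The follower Ember best-responds to any q_A: π_E = (127 - Q)q_E - 41q_E.
Follower FOC: 86 - q_A - 2q_E = 0, so q_E(q_A) = (86 - q_A)/2.
Arcadia substitutes q_E(q_A) into its own profit: π_A = q_A(127 - q_A - (86 - q_A)/2) - 12q_A = (84 - (1/2)q_A)q_A - 12q_A.
Leader FOC: 72 - q_A = 0, so q_A = 72.
Then q_E = (86 - 72)/2 = 7.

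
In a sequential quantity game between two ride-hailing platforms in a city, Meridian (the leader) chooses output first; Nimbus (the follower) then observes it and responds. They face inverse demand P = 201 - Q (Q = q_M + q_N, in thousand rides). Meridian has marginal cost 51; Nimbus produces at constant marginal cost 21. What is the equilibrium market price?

81

Solve by backward induction. Given q_M, the follower Nimbus maximises π_N = (201 - q_M - q_N)q_N - 21q_N.
Setting the follower's marginal profit to zero, 180 - q_M - 2q_N = 0, i.e. q_N = (180 - q_M)/2.
Meridian substitutes q_N(q_M) into its own profit: π_M = q_M(201 - q_M - (180 - q_M)/2) - 51q_M = (111 - (1/2)q_M)q_M - 51q_M.
Leader FOC: 60 - q_M = 0, so q_M = 60.
Then q_N = (180 - 60)/2 = 60.
Total output Q = 120, so price P = 201 - 120 = 81.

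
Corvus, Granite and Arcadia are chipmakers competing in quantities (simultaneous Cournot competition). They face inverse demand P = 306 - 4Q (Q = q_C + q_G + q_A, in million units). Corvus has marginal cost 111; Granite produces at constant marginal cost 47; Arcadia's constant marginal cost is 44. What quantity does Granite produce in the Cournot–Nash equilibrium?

Corvus's profit: π_C = (306 - 4Q)q_C - (111q_C). Setting ∂π_C/∂q_C = 0: 195 - 8q_C - 4(q_G + q_A) = 0.
Granite's profit: π_G = (306 - 4Q)q_G - (47q_G). Setting ∂π_G/∂q_G = 0: 259 - 8q_G - 4(q_C + q_A) = 0.
Arcadia's first-order condition: 262 - 8q_A - 4(q_C + q_G) = 0.
Adding the 3 conditions: 716 − 8Q − 8Q = 0, i.e. Q = 179/4.
Back-substituting: q_C = (195 − 179)/4 = 4, q_G = (259 − 179)/4 = 20, q_A = (262 − 179)/4 = 83/4.

20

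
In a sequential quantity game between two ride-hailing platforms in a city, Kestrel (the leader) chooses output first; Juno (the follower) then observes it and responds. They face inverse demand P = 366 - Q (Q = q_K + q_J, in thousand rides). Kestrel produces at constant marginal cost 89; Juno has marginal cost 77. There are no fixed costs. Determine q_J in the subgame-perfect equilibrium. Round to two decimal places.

The follower Juno best-responds to any q_K: π_J = (366 - Q)q_J - 77q_J.
∂π_J/∂q_J = 289 - q_K - 2q_J = 0 gives the reaction function q_J = (289 - q_K)/2.
The leader anticipates this reaction. Substituting into P = 366 - Q gives P = 443/2 - (1/2)q_K, so π_K = (443/2 - (1/2)q_K)q_K - 89q_K.
Leader FOC: 265/2 - q_K = 0, so q_K = 265/2.
Then q_J = (289 - 265/2)/2 = 313/4.

78.25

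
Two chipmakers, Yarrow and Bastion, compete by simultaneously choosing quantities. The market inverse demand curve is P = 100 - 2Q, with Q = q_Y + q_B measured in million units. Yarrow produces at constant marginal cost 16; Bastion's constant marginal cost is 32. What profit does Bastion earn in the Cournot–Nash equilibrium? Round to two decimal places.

150.22

Yarrow's profit: π_Y = (100 - 2Q)q_Y - (16q_Y). Setting ∂π_Y/∂q_Y = 0: 84 - 4q_Y - 2(q_B) = 0.
Bastion's first-order condition: 68 - 4q_B - 2(q_Y) = 0.
Rearranging gives the reaction functions q_Y = (84 - 2q_B)/4 and q_B = (68 - 2q_Y)/4.
Solving the pair: q_Y = 50/3, q_B = 26/3.
Price P = 100 - 2·(76/3) = 148/3.
Bastion's profit: (148/3 - 32)·(26/3) = 1352/9.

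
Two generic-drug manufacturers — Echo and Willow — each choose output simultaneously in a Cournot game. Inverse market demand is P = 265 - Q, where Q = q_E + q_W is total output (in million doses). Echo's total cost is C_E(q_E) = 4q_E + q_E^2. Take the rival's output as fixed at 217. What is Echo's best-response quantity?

With the rival's output fixed at 217, Echo's profit is π_E = (265 - 217 - q_E)q_E - (4q_E + q_E²) = (48 - q_E)q_E - (4q_E + q_E²).
∂π_E/∂q_E = 44 - 4q_E = 0, so q_E = 11.

11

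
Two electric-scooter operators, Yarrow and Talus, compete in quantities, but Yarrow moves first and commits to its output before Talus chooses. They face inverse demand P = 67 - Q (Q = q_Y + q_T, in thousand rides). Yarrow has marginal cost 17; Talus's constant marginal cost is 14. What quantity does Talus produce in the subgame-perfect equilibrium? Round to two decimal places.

The follower Talus best-responds to any q_Y: π_T = (67 - Q)q_T - 14q_T.
Setting the follower's marginal profit to zero, 53 - q_Y - 2q_T = 0, i.e. q_T = (53 - q_Y)/2.
The leader anticipates this reaction. Substituting into P = 67 - Q gives P = 81/2 - (1/2)q_Y, so π_Y = (81/2 - (1/2)q_Y)q_Y - 17q_Y.
Leader FOC: 47/2 - q_Y = 0, so q_Y = 47/2.
Then q_T = (53 - 47/2)/2 = 59/4.

14.75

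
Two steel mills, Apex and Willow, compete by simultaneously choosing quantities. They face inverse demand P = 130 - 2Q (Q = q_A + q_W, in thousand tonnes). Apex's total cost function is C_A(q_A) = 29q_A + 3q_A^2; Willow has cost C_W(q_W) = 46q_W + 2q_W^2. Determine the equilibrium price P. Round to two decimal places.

96.37

Apex's profit: π_A = (130 - 2Q)q_A - (29q_A + 3q_A²). Setting ∂π_A/∂q_A = 0: 101 - 10q_A - 2(q_W) = 0.
Willow's profit: π_W = (130 - 2Q)q_W - (46q_W + 2q_W²). Setting ∂π_W/∂q_W = 0: 84 - 8q_W - 2(q_A) = 0.
Best responses: q_A = (101 - 2q_W)/10, q_W = (84 - 2q_A)/8.
Substituting one into the other gives q_A = 160/19 and q_W = 319/38.
Total output Q = 639/38, so price P = 130 - 2·(639/38) = 1831/19.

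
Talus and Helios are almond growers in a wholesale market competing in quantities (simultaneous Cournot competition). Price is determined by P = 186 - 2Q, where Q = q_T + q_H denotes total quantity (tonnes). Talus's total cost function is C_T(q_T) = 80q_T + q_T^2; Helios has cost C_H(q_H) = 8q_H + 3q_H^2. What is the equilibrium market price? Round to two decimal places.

Talus's profit: π_T = (186 - 2Q)q_T - (80q_T + q_T²). Setting ∂π_T/∂q_T = 0: 106 - 6q_T - 2(q_H) = 0.
Helios's first-order condition: 178 - 10q_H - 2(q_T) = 0.
Best responses: q_T = (106 - 2q_H)/6, q_H = (178 - 2q_T)/10.
Solving the pair: q_T = 88/7, q_H = 107/7.
Total output Q = 195/7, so price P = 186 - 2·(195/7) = 912/7.

130.29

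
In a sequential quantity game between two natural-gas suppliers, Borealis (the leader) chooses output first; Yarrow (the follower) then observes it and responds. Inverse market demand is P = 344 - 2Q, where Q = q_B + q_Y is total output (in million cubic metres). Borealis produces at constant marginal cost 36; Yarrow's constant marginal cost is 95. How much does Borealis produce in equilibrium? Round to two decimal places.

91.75

The follower Yarrow best-responds to any q_B: π_Y = (344 - 2Q)q_Y - 95q_Y.
Setting the follower's marginal profit to zero, 249 - 2q_B - 4q_Y = 0, i.e. q_Y = (249 - 2q_B)/4.
Borealis substitutes q_Y(q_B) into its own profit: π_B = q_B(344 - 2q_B - (249 - 2q_B)/2) - 36q_B = (439/2 - q_B)q_B - 36q_B.
The leader's first-order condition 367/2 - 2q_B = 0 yields q_B = 367/4.
Then q_Y = (249 - 2·(367/4))/4 = 131/8.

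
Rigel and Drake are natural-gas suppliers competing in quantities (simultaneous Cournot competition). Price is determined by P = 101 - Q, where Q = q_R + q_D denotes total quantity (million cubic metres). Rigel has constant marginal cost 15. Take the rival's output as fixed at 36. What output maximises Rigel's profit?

With the rival's output fixed at 36, Rigel's profit is π_R = (101 - 36 - q_R)q_R - (15q_R) = (65 - q_R)q_R - (15q_R).
∂π_R/∂q_R = 50 - 2q_R = 0, so q_R = 25.

25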